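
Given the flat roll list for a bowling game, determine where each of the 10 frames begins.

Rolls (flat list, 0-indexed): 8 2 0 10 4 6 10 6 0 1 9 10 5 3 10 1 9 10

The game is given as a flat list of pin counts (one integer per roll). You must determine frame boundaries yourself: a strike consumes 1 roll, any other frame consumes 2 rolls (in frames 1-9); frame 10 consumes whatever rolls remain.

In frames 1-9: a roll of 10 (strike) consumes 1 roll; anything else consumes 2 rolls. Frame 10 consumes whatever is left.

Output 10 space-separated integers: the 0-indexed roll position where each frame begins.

Frame 1 starts at roll index 0: rolls=8,2 (sum=10), consumes 2 rolls
Frame 2 starts at roll index 2: rolls=0,10 (sum=10), consumes 2 rolls
Frame 3 starts at roll index 4: rolls=4,6 (sum=10), consumes 2 rolls
Frame 4 starts at roll index 6: roll=10 (strike), consumes 1 roll
Frame 5 starts at roll index 7: rolls=6,0 (sum=6), consumes 2 rolls
Frame 6 starts at roll index 9: rolls=1,9 (sum=10), consumes 2 rolls
Frame 7 starts at roll index 11: roll=10 (strike), consumes 1 roll
Frame 8 starts at roll index 12: rolls=5,3 (sum=8), consumes 2 rolls
Frame 9 starts at roll index 14: roll=10 (strike), consumes 1 roll
Frame 10 starts at roll index 15: 3 remaining rolls

Answer: 0 2 4 6 7 9 11 12 14 15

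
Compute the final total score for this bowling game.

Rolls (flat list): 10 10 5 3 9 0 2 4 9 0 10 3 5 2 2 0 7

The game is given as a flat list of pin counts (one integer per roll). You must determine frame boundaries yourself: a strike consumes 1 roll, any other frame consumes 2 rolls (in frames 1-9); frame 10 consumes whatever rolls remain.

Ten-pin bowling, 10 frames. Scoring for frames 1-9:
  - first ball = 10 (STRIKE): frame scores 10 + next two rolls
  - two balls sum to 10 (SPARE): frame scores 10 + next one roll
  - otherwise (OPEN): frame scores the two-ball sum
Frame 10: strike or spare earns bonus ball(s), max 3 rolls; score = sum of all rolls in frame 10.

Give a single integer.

Frame 1: STRIKE. 10 + next two rolls (10+5) = 25. Cumulative: 25
Frame 2: STRIKE. 10 + next two rolls (5+3) = 18. Cumulative: 43
Frame 3: OPEN (5+3=8). Cumulative: 51
Frame 4: OPEN (9+0=9). Cumulative: 60
Frame 5: OPEN (2+4=6). Cumulative: 66
Frame 6: OPEN (9+0=9). Cumulative: 75
Frame 7: STRIKE. 10 + next two rolls (3+5) = 18. Cumulative: 93
Frame 8: OPEN (3+5=8). Cumulative: 101
Frame 9: OPEN (2+2=4). Cumulative: 105
Frame 10: OPEN. Sum of all frame-10 rolls (0+7) = 7. Cumulative: 112

Answer: 112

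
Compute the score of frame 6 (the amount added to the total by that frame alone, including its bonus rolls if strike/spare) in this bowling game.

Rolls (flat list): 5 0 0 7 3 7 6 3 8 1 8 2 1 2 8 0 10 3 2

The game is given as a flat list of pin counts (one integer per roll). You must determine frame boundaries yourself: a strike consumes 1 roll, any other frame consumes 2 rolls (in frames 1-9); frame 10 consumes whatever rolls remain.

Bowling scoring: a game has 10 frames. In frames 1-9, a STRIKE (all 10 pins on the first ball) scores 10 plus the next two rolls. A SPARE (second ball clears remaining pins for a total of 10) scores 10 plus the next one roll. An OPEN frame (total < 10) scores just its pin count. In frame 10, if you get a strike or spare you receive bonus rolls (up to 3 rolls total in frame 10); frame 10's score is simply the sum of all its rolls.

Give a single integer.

Frame 1: OPEN (5+0=5). Cumulative: 5
Frame 2: OPEN (0+7=7). Cumulative: 12
Frame 3: SPARE (3+7=10). 10 + next roll (6) = 16. Cumulative: 28
Frame 4: OPEN (6+3=9). Cumulative: 37
Frame 5: OPEN (8+1=9). Cumulative: 46
Frame 6: SPARE (8+2=10). 10 + next roll (1) = 11. Cumulative: 57
Frame 7: OPEN (1+2=3). Cumulative: 60
Frame 8: OPEN (8+0=8). Cumulative: 68

Answer: 11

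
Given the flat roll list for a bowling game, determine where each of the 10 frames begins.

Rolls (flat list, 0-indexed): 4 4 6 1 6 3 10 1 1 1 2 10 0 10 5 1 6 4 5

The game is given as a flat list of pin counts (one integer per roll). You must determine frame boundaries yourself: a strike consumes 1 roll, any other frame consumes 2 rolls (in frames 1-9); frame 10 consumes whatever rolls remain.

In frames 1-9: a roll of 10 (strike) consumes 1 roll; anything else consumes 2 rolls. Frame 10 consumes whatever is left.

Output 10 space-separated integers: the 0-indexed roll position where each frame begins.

Frame 1 starts at roll index 0: rolls=4,4 (sum=8), consumes 2 rolls
Frame 2 starts at roll index 2: rolls=6,1 (sum=7), consumes 2 rolls
Frame 3 starts at roll index 4: rolls=6,3 (sum=9), consumes 2 rolls
Frame 4 starts at roll index 6: roll=10 (strike), consumes 1 roll
Frame 5 starts at roll index 7: rolls=1,1 (sum=2), consumes 2 rolls
Frame 6 starts at roll index 9: rolls=1,2 (sum=3), consumes 2 rolls
Frame 7 starts at roll index 11: roll=10 (strike), consumes 1 roll
Frame 8 starts at roll index 12: rolls=0,10 (sum=10), consumes 2 rolls
Frame 9 starts at roll index 14: rolls=5,1 (sum=6), consumes 2 rolls
Frame 10 starts at roll index 16: 3 remaining rolls

Answer: 0 2 4 6 7 9 11 12 14 16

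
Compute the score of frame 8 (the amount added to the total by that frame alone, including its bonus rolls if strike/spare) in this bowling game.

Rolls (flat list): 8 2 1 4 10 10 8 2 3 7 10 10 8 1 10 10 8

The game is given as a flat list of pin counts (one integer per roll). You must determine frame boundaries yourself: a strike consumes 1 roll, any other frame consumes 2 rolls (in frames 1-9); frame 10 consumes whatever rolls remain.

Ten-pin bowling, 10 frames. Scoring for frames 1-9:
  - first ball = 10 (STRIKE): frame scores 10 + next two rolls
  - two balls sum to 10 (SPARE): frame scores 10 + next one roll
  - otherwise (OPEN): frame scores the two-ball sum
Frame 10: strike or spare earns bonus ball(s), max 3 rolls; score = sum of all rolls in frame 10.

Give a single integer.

Frame 1: SPARE (8+2=10). 10 + next roll (1) = 11. Cumulative: 11
Frame 2: OPEN (1+4=5). Cumulative: 16
Frame 3: STRIKE. 10 + next two rolls (10+8) = 28. Cumulative: 44
Frame 4: STRIKE. 10 + next two rolls (8+2) = 20. Cumulative: 64
Frame 5: SPARE (8+2=10). 10 + next roll (3) = 13. Cumulative: 77
Frame 6: SPARE (3+7=10). 10 + next roll (10) = 20. Cumulative: 97
Frame 7: STRIKE. 10 + next two rolls (10+8) = 28. Cumulative: 125
Frame 8: STRIKE. 10 + next two rolls (8+1) = 19. Cumulative: 144
Frame 9: OPEN (8+1=9). Cumulative: 153
Frame 10: STRIKE. Sum of all frame-10 rolls (10+10+8) = 28. Cumulative: 181

Answer: 19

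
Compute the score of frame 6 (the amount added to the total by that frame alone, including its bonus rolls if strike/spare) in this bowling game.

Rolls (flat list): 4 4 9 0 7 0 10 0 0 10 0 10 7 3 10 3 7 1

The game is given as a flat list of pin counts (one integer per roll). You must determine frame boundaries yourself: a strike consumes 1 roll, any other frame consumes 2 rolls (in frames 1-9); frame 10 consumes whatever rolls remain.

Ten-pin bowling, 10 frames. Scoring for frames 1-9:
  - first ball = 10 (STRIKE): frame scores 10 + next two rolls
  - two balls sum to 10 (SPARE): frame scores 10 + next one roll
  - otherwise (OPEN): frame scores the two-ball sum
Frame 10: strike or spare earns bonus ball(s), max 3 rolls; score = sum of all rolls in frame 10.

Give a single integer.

Answer: 20

Derivation:
Frame 1: OPEN (4+4=8). Cumulative: 8
Frame 2: OPEN (9+0=9). Cumulative: 17
Frame 3: OPEN (7+0=7). Cumulative: 24
Frame 4: STRIKE. 10 + next two rolls (0+0) = 10. Cumulative: 34
Frame 5: OPEN (0+0=0). Cumulative: 34
Frame 6: STRIKE. 10 + next two rolls (0+10) = 20. Cumulative: 54
Frame 7: SPARE (0+10=10). 10 + next roll (7) = 17. Cumulative: 71
Frame 8: SPARE (7+3=10). 10 + next roll (10) = 20. Cumulative: 91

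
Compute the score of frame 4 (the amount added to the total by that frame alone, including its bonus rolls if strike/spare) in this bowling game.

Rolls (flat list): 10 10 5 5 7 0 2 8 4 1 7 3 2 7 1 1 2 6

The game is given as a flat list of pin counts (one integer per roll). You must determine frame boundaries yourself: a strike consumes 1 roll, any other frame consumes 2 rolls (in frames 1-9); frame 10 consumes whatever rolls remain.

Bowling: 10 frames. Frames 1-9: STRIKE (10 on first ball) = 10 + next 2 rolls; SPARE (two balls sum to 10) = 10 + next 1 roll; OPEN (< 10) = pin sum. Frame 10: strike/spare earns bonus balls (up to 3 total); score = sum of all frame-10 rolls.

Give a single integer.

Frame 1: STRIKE. 10 + next two rolls (10+5) = 25. Cumulative: 25
Frame 2: STRIKE. 10 + next two rolls (5+5) = 20. Cumulative: 45
Frame 3: SPARE (5+5=10). 10 + next roll (7) = 17. Cumulative: 62
Frame 4: OPEN (7+0=7). Cumulative: 69
Frame 5: SPARE (2+8=10). 10 + next roll (4) = 14. Cumulative: 83
Frame 6: OPEN (4+1=5). Cumulative: 88

Answer: 7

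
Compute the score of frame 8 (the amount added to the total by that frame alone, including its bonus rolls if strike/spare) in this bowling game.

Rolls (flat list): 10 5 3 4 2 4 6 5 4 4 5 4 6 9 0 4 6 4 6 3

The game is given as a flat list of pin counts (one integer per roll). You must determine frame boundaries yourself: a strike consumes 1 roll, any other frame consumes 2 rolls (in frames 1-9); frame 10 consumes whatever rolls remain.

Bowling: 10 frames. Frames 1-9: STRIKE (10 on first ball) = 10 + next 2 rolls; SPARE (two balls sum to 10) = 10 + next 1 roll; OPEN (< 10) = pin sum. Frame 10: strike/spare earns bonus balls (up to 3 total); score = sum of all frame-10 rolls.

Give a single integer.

Answer: 9

Derivation:
Frame 1: STRIKE. 10 + next two rolls (5+3) = 18. Cumulative: 18
Frame 2: OPEN (5+3=8). Cumulative: 26
Frame 3: OPEN (4+2=6). Cumulative: 32
Frame 4: SPARE (4+6=10). 10 + next roll (5) = 15. Cumulative: 47
Frame 5: OPEN (5+4=9). Cumulative: 56
Frame 6: OPEN (4+5=9). Cumulative: 65
Frame 7: SPARE (4+6=10). 10 + next roll (9) = 19. Cumulative: 84
Frame 8: OPEN (9+0=9). Cumulative: 93
Frame 9: SPARE (4+6=10). 10 + next roll (4) = 14. Cumulative: 107
Frame 10: SPARE. Sum of all frame-10 rolls (4+6+3) = 13. Cumulative: 120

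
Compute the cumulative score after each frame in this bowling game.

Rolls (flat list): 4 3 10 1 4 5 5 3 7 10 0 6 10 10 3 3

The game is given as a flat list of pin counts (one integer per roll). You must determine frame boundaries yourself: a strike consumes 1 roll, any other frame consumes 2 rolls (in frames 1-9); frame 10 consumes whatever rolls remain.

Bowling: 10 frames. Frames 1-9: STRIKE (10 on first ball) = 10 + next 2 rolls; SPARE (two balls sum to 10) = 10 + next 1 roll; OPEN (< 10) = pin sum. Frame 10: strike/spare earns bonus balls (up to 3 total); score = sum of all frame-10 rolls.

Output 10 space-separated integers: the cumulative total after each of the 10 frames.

Frame 1: OPEN (4+3=7). Cumulative: 7
Frame 2: STRIKE. 10 + next two rolls (1+4) = 15. Cumulative: 22
Frame 3: OPEN (1+4=5). Cumulative: 27
Frame 4: SPARE (5+5=10). 10 + next roll (3) = 13. Cumulative: 40
Frame 5: SPARE (3+7=10). 10 + next roll (10) = 20. Cumulative: 60
Frame 6: STRIKE. 10 + next two rolls (0+6) = 16. Cumulative: 76
Frame 7: OPEN (0+6=6). Cumulative: 82
Frame 8: STRIKE. 10 + next two rolls (10+3) = 23. Cumulative: 105
Frame 9: STRIKE. 10 + next two rolls (3+3) = 16. Cumulative: 121
Frame 10: OPEN. Sum of all frame-10 rolls (3+3) = 6. Cumulative: 127

Answer: 7 22 27 40 60 76 82 105 121 127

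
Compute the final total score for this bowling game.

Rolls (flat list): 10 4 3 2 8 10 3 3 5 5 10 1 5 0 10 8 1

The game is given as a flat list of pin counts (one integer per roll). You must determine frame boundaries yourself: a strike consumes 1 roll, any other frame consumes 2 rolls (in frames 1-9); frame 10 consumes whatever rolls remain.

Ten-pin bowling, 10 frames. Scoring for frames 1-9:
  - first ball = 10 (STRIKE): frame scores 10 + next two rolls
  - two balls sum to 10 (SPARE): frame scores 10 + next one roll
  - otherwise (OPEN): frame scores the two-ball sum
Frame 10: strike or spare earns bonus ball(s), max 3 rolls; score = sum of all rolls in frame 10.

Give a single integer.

Frame 1: STRIKE. 10 + next two rolls (4+3) = 17. Cumulative: 17
Frame 2: OPEN (4+3=7). Cumulative: 24
Frame 3: SPARE (2+8=10). 10 + next roll (10) = 20. Cumulative: 44
Frame 4: STRIKE. 10 + next two rolls (3+3) = 16. Cumulative: 60
Frame 5: OPEN (3+3=6). Cumulative: 66
Frame 6: SPARE (5+5=10). 10 + next roll (10) = 20. Cumulative: 86
Frame 7: STRIKE. 10 + next two rolls (1+5) = 16. Cumulative: 102
Frame 8: OPEN (1+5=6). Cumulative: 108
Frame 9: SPARE (0+10=10). 10 + next roll (8) = 18. Cumulative: 126
Frame 10: OPEN. Sum of all frame-10 rolls (8+1) = 9. Cumulative: 135

Answer: 135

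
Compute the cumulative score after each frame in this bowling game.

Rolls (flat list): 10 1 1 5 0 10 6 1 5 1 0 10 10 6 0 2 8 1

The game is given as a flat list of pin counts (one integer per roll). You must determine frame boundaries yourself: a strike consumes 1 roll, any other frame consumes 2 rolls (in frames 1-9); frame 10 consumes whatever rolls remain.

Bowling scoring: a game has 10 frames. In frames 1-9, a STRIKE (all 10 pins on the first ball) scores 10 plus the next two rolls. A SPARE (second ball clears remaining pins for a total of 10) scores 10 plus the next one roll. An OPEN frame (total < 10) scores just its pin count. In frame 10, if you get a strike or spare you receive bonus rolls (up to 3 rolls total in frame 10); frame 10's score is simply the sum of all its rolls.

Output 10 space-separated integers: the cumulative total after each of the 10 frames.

Answer: 12 14 19 36 43 49 69 85 91 102

Derivation:
Frame 1: STRIKE. 10 + next two rolls (1+1) = 12. Cumulative: 12
Frame 2: OPEN (1+1=2). Cumulative: 14
Frame 3: OPEN (5+0=5). Cumulative: 19
Frame 4: STRIKE. 10 + next two rolls (6+1) = 17. Cumulative: 36
Frame 5: OPEN (6+1=7). Cumulative: 43
Frame 6: OPEN (5+1=6). Cumulative: 49
Frame 7: SPARE (0+10=10). 10 + next roll (10) = 20. Cumulative: 69
Frame 8: STRIKE. 10 + next two rolls (6+0) = 16. Cumulative: 85
Frame 9: OPEN (6+0=6). Cumulative: 91
Frame 10: SPARE. Sum of all frame-10 rolls (2+8+1) = 11. Cumulative: 102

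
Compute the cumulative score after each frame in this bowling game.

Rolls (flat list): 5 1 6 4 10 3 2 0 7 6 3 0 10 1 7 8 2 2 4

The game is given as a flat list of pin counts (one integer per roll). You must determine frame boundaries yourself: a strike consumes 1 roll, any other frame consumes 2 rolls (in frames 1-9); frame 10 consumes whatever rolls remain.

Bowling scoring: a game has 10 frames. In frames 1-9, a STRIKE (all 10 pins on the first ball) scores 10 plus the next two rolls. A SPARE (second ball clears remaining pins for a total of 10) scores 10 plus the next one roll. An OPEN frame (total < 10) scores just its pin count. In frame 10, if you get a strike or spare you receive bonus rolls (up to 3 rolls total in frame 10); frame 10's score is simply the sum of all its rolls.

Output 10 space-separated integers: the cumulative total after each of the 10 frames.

Answer: 6 26 41 46 53 62 73 81 93 99

Derivation:
Frame 1: OPEN (5+1=6). Cumulative: 6
Frame 2: SPARE (6+4=10). 10 + next roll (10) = 20. Cumulative: 26
Frame 3: STRIKE. 10 + next two rolls (3+2) = 15. Cumulative: 41
Frame 4: OPEN (3+2=5). Cumulative: 46
Frame 5: OPEN (0+7=7). Cumulative: 53
Frame 6: OPEN (6+3=9). Cumulative: 62
Frame 7: SPARE (0+10=10). 10 + next roll (1) = 11. Cumulative: 73
Frame 8: OPEN (1+7=8). Cumulative: 81
Frame 9: SPARE (8+2=10). 10 + next roll (2) = 12. Cumulative: 93
Frame 10: OPEN. Sum of all frame-10 rolls (2+4) = 6. Cumulative: 99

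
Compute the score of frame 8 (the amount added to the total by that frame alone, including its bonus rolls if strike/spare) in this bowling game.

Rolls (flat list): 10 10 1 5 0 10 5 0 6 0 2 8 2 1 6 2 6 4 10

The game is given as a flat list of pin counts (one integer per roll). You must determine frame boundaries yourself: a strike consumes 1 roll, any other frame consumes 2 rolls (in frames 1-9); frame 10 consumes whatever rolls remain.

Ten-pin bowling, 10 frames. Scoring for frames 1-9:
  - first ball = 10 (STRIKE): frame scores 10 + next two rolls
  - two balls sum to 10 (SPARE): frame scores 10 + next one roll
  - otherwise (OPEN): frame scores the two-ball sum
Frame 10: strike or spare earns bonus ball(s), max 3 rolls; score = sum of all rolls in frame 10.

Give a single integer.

Answer: 3

Derivation:
Frame 1: STRIKE. 10 + next two rolls (10+1) = 21. Cumulative: 21
Frame 2: STRIKE. 10 + next two rolls (1+5) = 16. Cumulative: 37
Frame 3: OPEN (1+5=6). Cumulative: 43
Frame 4: SPARE (0+10=10). 10 + next roll (5) = 15. Cumulative: 58
Frame 5: OPEN (5+0=5). Cumulative: 63
Frame 6: OPEN (6+0=6). Cumulative: 69
Frame 7: SPARE (2+8=10). 10 + next roll (2) = 12. Cumulative: 81
Frame 8: OPEN (2+1=3). Cumulative: 84
Frame 9: OPEN (6+2=8). Cumulative: 92
Frame 10: SPARE. Sum of all frame-10 rolls (6+4+10) = 20. Cumulative: 112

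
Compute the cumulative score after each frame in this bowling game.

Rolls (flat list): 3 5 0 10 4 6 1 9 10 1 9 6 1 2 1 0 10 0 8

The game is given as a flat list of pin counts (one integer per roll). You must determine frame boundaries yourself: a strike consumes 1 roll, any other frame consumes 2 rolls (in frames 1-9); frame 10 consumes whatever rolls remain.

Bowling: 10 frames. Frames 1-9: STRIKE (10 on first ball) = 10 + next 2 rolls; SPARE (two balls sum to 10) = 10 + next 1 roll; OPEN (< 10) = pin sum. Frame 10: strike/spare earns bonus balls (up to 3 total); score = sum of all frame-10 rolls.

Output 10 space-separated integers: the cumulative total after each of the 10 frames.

Answer: 8 22 33 53 73 89 96 99 109 117

Derivation:
Frame 1: OPEN (3+5=8). Cumulative: 8
Frame 2: SPARE (0+10=10). 10 + next roll (4) = 14. Cumulative: 22
Frame 3: SPARE (4+6=10). 10 + next roll (1) = 11. Cumulative: 33
Frame 4: SPARE (1+9=10). 10 + next roll (10) = 20. Cumulative: 53
Frame 5: STRIKE. 10 + next two rolls (1+9) = 20. Cumulative: 73
Frame 6: SPARE (1+9=10). 10 + next roll (6) = 16. Cumulative: 89
Frame 7: OPEN (6+1=7). Cumulative: 96
Frame 8: OPEN (2+1=3). Cumulative: 99
Frame 9: SPARE (0+10=10). 10 + next roll (0) = 10. Cumulative: 109
Frame 10: OPEN. Sum of all frame-10 rolls (0+8) = 8. Cumulative: 117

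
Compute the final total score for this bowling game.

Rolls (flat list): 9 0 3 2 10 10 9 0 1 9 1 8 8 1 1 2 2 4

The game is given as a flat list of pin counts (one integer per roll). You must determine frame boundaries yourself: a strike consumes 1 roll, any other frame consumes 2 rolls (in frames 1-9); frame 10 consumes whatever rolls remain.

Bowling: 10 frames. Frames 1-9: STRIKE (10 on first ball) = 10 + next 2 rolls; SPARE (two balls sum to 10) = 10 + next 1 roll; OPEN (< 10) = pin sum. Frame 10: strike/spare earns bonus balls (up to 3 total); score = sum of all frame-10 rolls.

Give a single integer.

Answer: 109

Derivation:
Frame 1: OPEN (9+0=9). Cumulative: 9
Frame 2: OPEN (3+2=5). Cumulative: 14
Frame 3: STRIKE. 10 + next two rolls (10+9) = 29. Cumulative: 43
Frame 4: STRIKE. 10 + next two rolls (9+0) = 19. Cumulative: 62
Frame 5: OPEN (9+0=9). Cumulative: 71
Frame 6: SPARE (1+9=10). 10 + next roll (1) = 11. Cumulative: 82
Frame 7: OPEN (1+8=9). Cumulative: 91
Frame 8: OPEN (8+1=9). Cumulative: 100
Frame 9: OPEN (1+2=3). Cumulative: 103
Frame 10: OPEN. Sum of all frame-10 rolls (2+4) = 6. Cumulative: 109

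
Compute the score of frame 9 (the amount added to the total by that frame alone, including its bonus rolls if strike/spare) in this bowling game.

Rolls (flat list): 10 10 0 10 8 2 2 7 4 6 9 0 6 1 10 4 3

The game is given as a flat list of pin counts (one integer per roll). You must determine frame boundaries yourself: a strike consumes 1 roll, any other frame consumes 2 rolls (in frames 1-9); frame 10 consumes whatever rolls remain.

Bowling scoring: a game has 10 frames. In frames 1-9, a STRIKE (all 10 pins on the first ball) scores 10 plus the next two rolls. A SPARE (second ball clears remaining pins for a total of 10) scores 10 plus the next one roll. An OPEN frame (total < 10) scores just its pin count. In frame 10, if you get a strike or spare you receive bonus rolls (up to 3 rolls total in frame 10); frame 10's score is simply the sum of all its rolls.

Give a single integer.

Frame 1: STRIKE. 10 + next two rolls (10+0) = 20. Cumulative: 20
Frame 2: STRIKE. 10 + next two rolls (0+10) = 20. Cumulative: 40
Frame 3: SPARE (0+10=10). 10 + next roll (8) = 18. Cumulative: 58
Frame 4: SPARE (8+2=10). 10 + next roll (2) = 12. Cumulative: 70
Frame 5: OPEN (2+7=9). Cumulative: 79
Frame 6: SPARE (4+6=10). 10 + next roll (9) = 19. Cumulative: 98
Frame 7: OPEN (9+0=9). Cumulative: 107
Frame 8: OPEN (6+1=7). Cumulative: 114
Frame 9: STRIKE. 10 + next two rolls (4+3) = 17. Cumulative: 131
Frame 10: OPEN. Sum of all frame-10 rolls (4+3) = 7. Cumulative: 138

Answer: 17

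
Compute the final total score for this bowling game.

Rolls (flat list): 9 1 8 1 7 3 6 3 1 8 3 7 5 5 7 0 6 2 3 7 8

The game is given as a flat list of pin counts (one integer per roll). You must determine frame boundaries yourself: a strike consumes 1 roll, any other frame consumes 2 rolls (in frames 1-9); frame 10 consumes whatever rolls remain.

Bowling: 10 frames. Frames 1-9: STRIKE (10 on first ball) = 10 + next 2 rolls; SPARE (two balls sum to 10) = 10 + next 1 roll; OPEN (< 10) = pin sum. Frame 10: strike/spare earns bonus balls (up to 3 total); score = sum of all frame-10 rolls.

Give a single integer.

Frame 1: SPARE (9+1=10). 10 + next roll (8) = 18. Cumulative: 18
Frame 2: OPEN (8+1=9). Cumulative: 27
Frame 3: SPARE (7+3=10). 10 + next roll (6) = 16. Cumulative: 43
Frame 4: OPEN (6+3=9). Cumulative: 52
Frame 5: OPEN (1+8=9). Cumulative: 61
Frame 6: SPARE (3+7=10). 10 + next roll (5) = 15. Cumulative: 76
Frame 7: SPARE (5+5=10). 10 + next roll (7) = 17. Cumulative: 93
Frame 8: OPEN (7+0=7). Cumulative: 100
Frame 9: OPEN (6+2=8). Cumulative: 108
Frame 10: SPARE. Sum of all frame-10 rolls (3+7+8) = 18. Cumulative: 126

Answer: 126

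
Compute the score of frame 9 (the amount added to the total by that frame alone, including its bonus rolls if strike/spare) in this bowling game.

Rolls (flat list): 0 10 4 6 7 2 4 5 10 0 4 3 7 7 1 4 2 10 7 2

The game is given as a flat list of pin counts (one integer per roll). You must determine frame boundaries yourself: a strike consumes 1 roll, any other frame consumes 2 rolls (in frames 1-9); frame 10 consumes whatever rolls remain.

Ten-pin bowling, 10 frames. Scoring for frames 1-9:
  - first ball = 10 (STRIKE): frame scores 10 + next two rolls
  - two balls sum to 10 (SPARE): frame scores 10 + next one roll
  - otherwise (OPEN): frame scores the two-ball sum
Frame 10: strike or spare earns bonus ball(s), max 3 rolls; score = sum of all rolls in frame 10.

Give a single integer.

Frame 1: SPARE (0+10=10). 10 + next roll (4) = 14. Cumulative: 14
Frame 2: SPARE (4+6=10). 10 + next roll (7) = 17. Cumulative: 31
Frame 3: OPEN (7+2=9). Cumulative: 40
Frame 4: OPEN (4+5=9). Cumulative: 49
Frame 5: STRIKE. 10 + next two rolls (0+4) = 14. Cumulative: 63
Frame 6: OPEN (0+4=4). Cumulative: 67
Frame 7: SPARE (3+7=10). 10 + next roll (7) = 17. Cumulative: 84
Frame 8: OPEN (7+1=8). Cumulative: 92
Frame 9: OPEN (4+2=6). Cumulative: 98
Frame 10: STRIKE. Sum of all frame-10 rolls (10+7+2) = 19. Cumulative: 117

Answer: 6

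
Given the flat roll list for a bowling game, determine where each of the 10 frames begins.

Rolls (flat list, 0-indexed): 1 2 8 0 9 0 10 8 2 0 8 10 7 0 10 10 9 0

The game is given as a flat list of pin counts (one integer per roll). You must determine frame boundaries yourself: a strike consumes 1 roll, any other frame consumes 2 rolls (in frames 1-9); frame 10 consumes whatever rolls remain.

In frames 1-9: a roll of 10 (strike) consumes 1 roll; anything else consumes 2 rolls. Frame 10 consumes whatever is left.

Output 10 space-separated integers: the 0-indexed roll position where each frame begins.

Frame 1 starts at roll index 0: rolls=1,2 (sum=3), consumes 2 rolls
Frame 2 starts at roll index 2: rolls=8,0 (sum=8), consumes 2 rolls
Frame 3 starts at roll index 4: rolls=9,0 (sum=9), consumes 2 rolls
Frame 4 starts at roll index 6: roll=10 (strike), consumes 1 roll
Frame 5 starts at roll index 7: rolls=8,2 (sum=10), consumes 2 rolls
Frame 6 starts at roll index 9: rolls=0,8 (sum=8), consumes 2 rolls
Frame 7 starts at roll index 11: roll=10 (strike), consumes 1 roll
Frame 8 starts at roll index 12: rolls=7,0 (sum=7), consumes 2 rolls
Frame 9 starts at roll index 14: roll=10 (strike), consumes 1 roll
Frame 10 starts at roll index 15: 3 remaining rolls

Answer: 0 2 4 6 7 9 11 12 14 15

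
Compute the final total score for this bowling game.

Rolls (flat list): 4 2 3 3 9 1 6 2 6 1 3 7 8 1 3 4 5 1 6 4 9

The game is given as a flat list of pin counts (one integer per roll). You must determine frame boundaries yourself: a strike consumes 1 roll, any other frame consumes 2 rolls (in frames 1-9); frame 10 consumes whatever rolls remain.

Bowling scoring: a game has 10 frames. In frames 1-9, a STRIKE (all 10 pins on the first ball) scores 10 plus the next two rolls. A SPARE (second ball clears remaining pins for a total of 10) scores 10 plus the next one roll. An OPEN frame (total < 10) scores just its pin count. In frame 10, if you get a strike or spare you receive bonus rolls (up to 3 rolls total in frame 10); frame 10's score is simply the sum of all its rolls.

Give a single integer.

Frame 1: OPEN (4+2=6). Cumulative: 6
Frame 2: OPEN (3+3=6). Cumulative: 12
Frame 3: SPARE (9+1=10). 10 + next roll (6) = 16. Cumulative: 28
Frame 4: OPEN (6+2=8). Cumulative: 36
Frame 5: OPEN (6+1=7). Cumulative: 43
Frame 6: SPARE (3+7=10). 10 + next roll (8) = 18. Cumulative: 61
Frame 7: OPEN (8+1=9). Cumulative: 70
Frame 8: OPEN (3+4=7). Cumulative: 77
Frame 9: OPEN (5+1=6). Cumulative: 83
Frame 10: SPARE. Sum of all frame-10 rolls (6+4+9) = 19. Cumulative: 102

Answer: 102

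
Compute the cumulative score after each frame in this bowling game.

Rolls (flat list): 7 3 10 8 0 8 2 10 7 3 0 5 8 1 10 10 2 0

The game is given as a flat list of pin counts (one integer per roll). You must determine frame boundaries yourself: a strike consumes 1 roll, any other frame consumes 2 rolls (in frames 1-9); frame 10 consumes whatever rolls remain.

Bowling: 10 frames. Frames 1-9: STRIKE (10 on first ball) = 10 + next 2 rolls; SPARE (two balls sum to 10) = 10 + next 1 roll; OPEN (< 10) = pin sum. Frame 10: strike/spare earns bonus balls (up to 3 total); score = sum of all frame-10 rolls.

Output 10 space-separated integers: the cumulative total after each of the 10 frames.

Frame 1: SPARE (7+3=10). 10 + next roll (10) = 20. Cumulative: 20
Frame 2: STRIKE. 10 + next two rolls (8+0) = 18. Cumulative: 38
Frame 3: OPEN (8+0=8). Cumulative: 46
Frame 4: SPARE (8+2=10). 10 + next roll (10) = 20. Cumulative: 66
Frame 5: STRIKE. 10 + next two rolls (7+3) = 20. Cumulative: 86
Frame 6: SPARE (7+3=10). 10 + next roll (0) = 10. Cumulative: 96
Frame 7: OPEN (0+5=5). Cumulative: 101
Frame 8: OPEN (8+1=9). Cumulative: 110
Frame 9: STRIKE. 10 + next two rolls (10+2) = 22. Cumulative: 132
Frame 10: STRIKE. Sum of all frame-10 rolls (10+2+0) = 12. Cumulative: 144

Answer: 20 38 46 66 86 96 101 110 132 144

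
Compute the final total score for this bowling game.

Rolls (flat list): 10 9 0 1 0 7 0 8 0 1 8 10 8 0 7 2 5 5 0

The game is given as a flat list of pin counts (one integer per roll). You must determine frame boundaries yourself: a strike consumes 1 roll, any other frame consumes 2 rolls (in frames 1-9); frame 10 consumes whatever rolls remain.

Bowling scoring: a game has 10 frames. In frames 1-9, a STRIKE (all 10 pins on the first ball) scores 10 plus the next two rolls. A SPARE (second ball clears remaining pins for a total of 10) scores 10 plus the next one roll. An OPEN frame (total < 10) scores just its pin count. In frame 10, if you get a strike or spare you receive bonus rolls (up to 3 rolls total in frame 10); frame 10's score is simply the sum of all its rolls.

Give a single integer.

Answer: 98

Derivation:
Frame 1: STRIKE. 10 + next two rolls (9+0) = 19. Cumulative: 19
Frame 2: OPEN (9+0=9). Cumulative: 28
Frame 3: OPEN (1+0=1). Cumulative: 29
Frame 4: OPEN (7+0=7). Cumulative: 36
Frame 5: OPEN (8+0=8). Cumulative: 44
Frame 6: OPEN (1+8=9). Cumulative: 53
Frame 7: STRIKE. 10 + next two rolls (8+0) = 18. Cumulative: 71
Frame 8: OPEN (8+0=8). Cumulative: 79
Frame 9: OPEN (7+2=9). Cumulative: 88
Frame 10: SPARE. Sum of all frame-10 rolls (5+5+0) = 10. Cumulative: 98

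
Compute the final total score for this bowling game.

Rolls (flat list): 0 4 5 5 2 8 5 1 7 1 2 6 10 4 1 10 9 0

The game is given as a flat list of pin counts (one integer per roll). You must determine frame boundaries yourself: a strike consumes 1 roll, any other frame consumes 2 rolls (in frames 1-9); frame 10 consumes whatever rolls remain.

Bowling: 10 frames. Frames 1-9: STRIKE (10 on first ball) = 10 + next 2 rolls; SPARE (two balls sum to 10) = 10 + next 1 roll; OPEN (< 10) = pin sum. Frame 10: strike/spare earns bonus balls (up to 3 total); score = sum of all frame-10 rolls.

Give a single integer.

Frame 1: OPEN (0+4=4). Cumulative: 4
Frame 2: SPARE (5+5=10). 10 + next roll (2) = 12. Cumulative: 16
Frame 3: SPARE (2+8=10). 10 + next roll (5) = 15. Cumulative: 31
Frame 4: OPEN (5+1=6). Cumulative: 37
Frame 5: OPEN (7+1=8). Cumulative: 45
Frame 6: OPEN (2+6=8). Cumulative: 53
Frame 7: STRIKE. 10 + next two rolls (4+1) = 15. Cumulative: 68
Frame 8: OPEN (4+1=5). Cumulative: 73
Frame 9: STRIKE. 10 + next two rolls (9+0) = 19. Cumulative: 92
Frame 10: OPEN. Sum of all frame-10 rolls (9+0) = 9. Cumulative: 101

Answer: 101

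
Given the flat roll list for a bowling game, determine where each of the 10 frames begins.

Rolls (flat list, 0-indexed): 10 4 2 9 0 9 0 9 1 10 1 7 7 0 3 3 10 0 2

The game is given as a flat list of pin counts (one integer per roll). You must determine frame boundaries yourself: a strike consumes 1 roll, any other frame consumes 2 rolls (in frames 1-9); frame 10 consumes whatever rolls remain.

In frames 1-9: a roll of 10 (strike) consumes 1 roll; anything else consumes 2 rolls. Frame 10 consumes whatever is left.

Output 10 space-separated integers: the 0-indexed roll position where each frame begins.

Answer: 0 1 3 5 7 9 10 12 14 16

Derivation:
Frame 1 starts at roll index 0: roll=10 (strike), consumes 1 roll
Frame 2 starts at roll index 1: rolls=4,2 (sum=6), consumes 2 rolls
Frame 3 starts at roll index 3: rolls=9,0 (sum=9), consumes 2 rolls
Frame 4 starts at roll index 5: rolls=9,0 (sum=9), consumes 2 rolls
Frame 5 starts at roll index 7: rolls=9,1 (sum=10), consumes 2 rolls
Frame 6 starts at roll index 9: roll=10 (strike), consumes 1 roll
Frame 7 starts at roll index 10: rolls=1,7 (sum=8), consumes 2 rolls
Frame 8 starts at roll index 12: rolls=7,0 (sum=7), consumes 2 rolls
Frame 9 starts at roll index 14: rolls=3,3 (sum=6), consumes 2 rolls
Frame 10 starts at roll index 16: 3 remaining rolls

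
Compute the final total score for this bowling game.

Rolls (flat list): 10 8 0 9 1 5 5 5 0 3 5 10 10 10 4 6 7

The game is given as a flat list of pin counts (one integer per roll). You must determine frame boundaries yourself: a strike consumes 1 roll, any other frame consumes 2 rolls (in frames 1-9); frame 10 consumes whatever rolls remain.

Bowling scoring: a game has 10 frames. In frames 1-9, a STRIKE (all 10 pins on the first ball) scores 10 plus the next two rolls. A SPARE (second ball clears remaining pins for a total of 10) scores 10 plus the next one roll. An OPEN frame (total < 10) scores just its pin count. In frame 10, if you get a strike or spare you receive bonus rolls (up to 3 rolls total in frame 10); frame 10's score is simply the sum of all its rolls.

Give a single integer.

Frame 1: STRIKE. 10 + next two rolls (8+0) = 18. Cumulative: 18
Frame 2: OPEN (8+0=8). Cumulative: 26
Frame 3: SPARE (9+1=10). 10 + next roll (5) = 15. Cumulative: 41
Frame 4: SPARE (5+5=10). 10 + next roll (5) = 15. Cumulative: 56
Frame 5: OPEN (5+0=5). Cumulative: 61
Frame 6: OPEN (3+5=8). Cumulative: 69
Frame 7: STRIKE. 10 + next two rolls (10+10) = 30. Cumulative: 99
Frame 8: STRIKE. 10 + next two rolls (10+4) = 24. Cumulative: 123
Frame 9: STRIKE. 10 + next two rolls (4+6) = 20. Cumulative: 143
Frame 10: SPARE. Sum of all frame-10 rolls (4+6+7) = 17. Cumulative: 160

Answer: 160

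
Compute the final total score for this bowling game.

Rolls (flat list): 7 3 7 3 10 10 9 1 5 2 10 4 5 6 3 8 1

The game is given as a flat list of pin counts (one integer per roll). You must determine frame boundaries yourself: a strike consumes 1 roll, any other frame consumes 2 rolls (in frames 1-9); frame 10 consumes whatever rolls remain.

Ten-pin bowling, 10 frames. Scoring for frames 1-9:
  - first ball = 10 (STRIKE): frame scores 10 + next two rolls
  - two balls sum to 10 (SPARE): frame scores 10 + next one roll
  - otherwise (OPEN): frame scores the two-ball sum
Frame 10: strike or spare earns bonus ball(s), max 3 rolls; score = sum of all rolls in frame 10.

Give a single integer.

Frame 1: SPARE (7+3=10). 10 + next roll (7) = 17. Cumulative: 17
Frame 2: SPARE (7+3=10). 10 + next roll (10) = 20. Cumulative: 37
Frame 3: STRIKE. 10 + next two rolls (10+9) = 29. Cumulative: 66
Frame 4: STRIKE. 10 + next two rolls (9+1) = 20. Cumulative: 86
Frame 5: SPARE (9+1=10). 10 + next roll (5) = 15. Cumulative: 101
Frame 6: OPEN (5+2=7). Cumulative: 108
Frame 7: STRIKE. 10 + next two rolls (4+5) = 19. Cumulative: 127
Frame 8: OPEN (4+5=9). Cumulative: 136
Frame 9: OPEN (6+3=9). Cumulative: 145
Frame 10: OPEN. Sum of all frame-10 rolls (8+1) = 9. Cumulative: 154

Answer: 154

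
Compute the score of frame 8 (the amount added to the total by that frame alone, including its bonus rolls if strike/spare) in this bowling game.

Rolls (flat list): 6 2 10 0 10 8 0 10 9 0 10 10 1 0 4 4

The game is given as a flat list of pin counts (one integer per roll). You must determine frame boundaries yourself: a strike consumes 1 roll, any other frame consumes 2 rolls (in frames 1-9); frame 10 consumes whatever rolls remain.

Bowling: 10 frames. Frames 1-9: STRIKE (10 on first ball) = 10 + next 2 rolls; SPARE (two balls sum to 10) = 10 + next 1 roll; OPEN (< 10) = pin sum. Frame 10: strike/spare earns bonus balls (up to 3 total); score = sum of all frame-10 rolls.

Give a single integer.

Frame 1: OPEN (6+2=8). Cumulative: 8
Frame 2: STRIKE. 10 + next two rolls (0+10) = 20. Cumulative: 28
Frame 3: SPARE (0+10=10). 10 + next roll (8) = 18. Cumulative: 46
Frame 4: OPEN (8+0=8). Cumulative: 54
Frame 5: STRIKE. 10 + next two rolls (9+0) = 19. Cumulative: 73
Frame 6: OPEN (9+0=9). Cumulative: 82
Frame 7: STRIKE. 10 + next two rolls (10+1) = 21. Cumulative: 103
Frame 8: STRIKE. 10 + next two rolls (1+0) = 11. Cumulative: 114
Frame 9: OPEN (1+0=1). Cumulative: 115
Frame 10: OPEN. Sum of all frame-10 rolls (4+4) = 8. Cumulative: 123

Answer: 11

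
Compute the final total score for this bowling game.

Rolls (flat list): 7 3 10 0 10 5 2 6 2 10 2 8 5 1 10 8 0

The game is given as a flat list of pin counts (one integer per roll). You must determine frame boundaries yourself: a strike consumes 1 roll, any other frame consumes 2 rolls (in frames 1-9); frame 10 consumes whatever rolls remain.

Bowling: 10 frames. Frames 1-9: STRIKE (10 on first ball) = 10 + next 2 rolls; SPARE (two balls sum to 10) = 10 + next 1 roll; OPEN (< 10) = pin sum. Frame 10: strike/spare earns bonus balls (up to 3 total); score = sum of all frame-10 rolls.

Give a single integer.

Frame 1: SPARE (7+3=10). 10 + next roll (10) = 20. Cumulative: 20
Frame 2: STRIKE. 10 + next two rolls (0+10) = 20. Cumulative: 40
Frame 3: SPARE (0+10=10). 10 + next roll (5) = 15. Cumulative: 55
Frame 4: OPEN (5+2=7). Cumulative: 62
Frame 5: OPEN (6+2=8). Cumulative: 70
Frame 6: STRIKE. 10 + next two rolls (2+8) = 20. Cumulative: 90
Frame 7: SPARE (2+8=10). 10 + next roll (5) = 15. Cumulative: 105
Frame 8: OPEN (5+1=6). Cumulative: 111
Frame 9: STRIKE. 10 + next two rolls (8+0) = 18. Cumulative: 129
Frame 10: OPEN. Sum of all frame-10 rolls (8+0) = 8. Cumulative: 137

Answer: 137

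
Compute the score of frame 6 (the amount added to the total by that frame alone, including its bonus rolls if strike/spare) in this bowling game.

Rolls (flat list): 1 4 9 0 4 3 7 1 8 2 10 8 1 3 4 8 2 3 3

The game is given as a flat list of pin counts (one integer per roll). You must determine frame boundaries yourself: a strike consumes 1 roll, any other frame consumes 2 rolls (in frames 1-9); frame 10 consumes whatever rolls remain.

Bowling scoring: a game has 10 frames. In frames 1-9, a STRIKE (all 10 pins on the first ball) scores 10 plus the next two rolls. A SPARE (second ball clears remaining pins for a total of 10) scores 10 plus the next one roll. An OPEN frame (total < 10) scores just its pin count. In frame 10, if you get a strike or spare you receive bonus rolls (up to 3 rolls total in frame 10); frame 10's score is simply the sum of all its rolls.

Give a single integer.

Frame 1: OPEN (1+4=5). Cumulative: 5
Frame 2: OPEN (9+0=9). Cumulative: 14
Frame 3: OPEN (4+3=7). Cumulative: 21
Frame 4: OPEN (7+1=8). Cumulative: 29
Frame 5: SPARE (8+2=10). 10 + next roll (10) = 20. Cumulative: 49
Frame 6: STRIKE. 10 + next two rolls (8+1) = 19. Cumulative: 68
Frame 7: OPEN (8+1=9). Cumulative: 77
Frame 8: OPEN (3+4=7). Cumulative: 84

Answer: 19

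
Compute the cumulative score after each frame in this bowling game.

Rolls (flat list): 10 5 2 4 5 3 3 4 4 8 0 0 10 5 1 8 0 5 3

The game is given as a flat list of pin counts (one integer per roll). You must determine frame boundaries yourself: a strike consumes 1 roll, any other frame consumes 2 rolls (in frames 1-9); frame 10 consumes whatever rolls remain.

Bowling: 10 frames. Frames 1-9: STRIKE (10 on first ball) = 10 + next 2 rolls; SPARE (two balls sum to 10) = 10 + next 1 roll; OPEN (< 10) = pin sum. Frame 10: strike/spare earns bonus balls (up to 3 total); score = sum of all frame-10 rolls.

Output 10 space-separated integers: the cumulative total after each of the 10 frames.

Frame 1: STRIKE. 10 + next two rolls (5+2) = 17. Cumulative: 17
Frame 2: OPEN (5+2=7). Cumulative: 24
Frame 3: OPEN (4+5=9). Cumulative: 33
Frame 4: OPEN (3+3=6). Cumulative: 39
Frame 5: OPEN (4+4=8). Cumulative: 47
Frame 6: OPEN (8+0=8). Cumulative: 55
Frame 7: SPARE (0+10=10). 10 + next roll (5) = 15. Cumulative: 70
Frame 8: OPEN (5+1=6). Cumulative: 76
Frame 9: OPEN (8+0=8). Cumulative: 84
Frame 10: OPEN. Sum of all frame-10 rolls (5+3) = 8. Cumulative: 92

Answer: 17 24 33 39 47 55 70 76 84 92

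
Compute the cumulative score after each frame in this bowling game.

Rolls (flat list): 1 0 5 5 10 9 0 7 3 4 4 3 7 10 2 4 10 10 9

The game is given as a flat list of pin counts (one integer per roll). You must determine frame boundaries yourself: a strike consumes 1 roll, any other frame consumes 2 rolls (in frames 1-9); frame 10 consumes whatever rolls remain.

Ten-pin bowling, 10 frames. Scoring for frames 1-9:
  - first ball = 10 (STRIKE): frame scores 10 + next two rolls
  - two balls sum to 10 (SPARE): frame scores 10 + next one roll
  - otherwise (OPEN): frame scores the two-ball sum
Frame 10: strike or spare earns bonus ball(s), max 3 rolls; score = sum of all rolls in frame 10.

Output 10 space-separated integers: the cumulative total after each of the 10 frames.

Answer: 1 21 40 49 63 71 91 107 113 142

Derivation:
Frame 1: OPEN (1+0=1). Cumulative: 1
Frame 2: SPARE (5+5=10). 10 + next roll (10) = 20. Cumulative: 21
Frame 3: STRIKE. 10 + next two rolls (9+0) = 19. Cumulative: 40
Frame 4: OPEN (9+0=9). Cumulative: 49
Frame 5: SPARE (7+3=10). 10 + next roll (4) = 14. Cumulative: 63
Frame 6: OPEN (4+4=8). Cumulative: 71
Frame 7: SPARE (3+7=10). 10 + next roll (10) = 20. Cumulative: 91
Frame 8: STRIKE. 10 + next two rolls (2+4) = 16. Cumulative: 107
Frame 9: OPEN (2+4=6). Cumulative: 113
Frame 10: STRIKE. Sum of all frame-10 rolls (10+10+9) = 29. Cumulative: 142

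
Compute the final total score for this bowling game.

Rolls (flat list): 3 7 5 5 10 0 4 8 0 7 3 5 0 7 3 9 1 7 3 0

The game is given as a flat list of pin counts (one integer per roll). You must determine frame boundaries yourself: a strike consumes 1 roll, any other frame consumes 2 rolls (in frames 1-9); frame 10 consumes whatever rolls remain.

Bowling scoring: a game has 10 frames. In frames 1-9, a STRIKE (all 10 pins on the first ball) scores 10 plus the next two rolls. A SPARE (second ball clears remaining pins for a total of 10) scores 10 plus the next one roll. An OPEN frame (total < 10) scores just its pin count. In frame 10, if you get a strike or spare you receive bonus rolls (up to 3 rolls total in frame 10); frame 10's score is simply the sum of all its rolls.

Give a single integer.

Frame 1: SPARE (3+7=10). 10 + next roll (5) = 15. Cumulative: 15
Frame 2: SPARE (5+5=10). 10 + next roll (10) = 20. Cumulative: 35
Frame 3: STRIKE. 10 + next two rolls (0+4) = 14. Cumulative: 49
Frame 4: OPEN (0+4=4). Cumulative: 53
Frame 5: OPEN (8+0=8). Cumulative: 61
Frame 6: SPARE (7+3=10). 10 + next roll (5) = 15. Cumulative: 76
Frame 7: OPEN (5+0=5). Cumulative: 81
Frame 8: SPARE (7+3=10). 10 + next roll (9) = 19. Cumulative: 100
Frame 9: SPARE (9+1=10). 10 + next roll (7) = 17. Cumulative: 117
Frame 10: SPARE. Sum of all frame-10 rolls (7+3+0) = 10. Cumulative: 127

Answer: 127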